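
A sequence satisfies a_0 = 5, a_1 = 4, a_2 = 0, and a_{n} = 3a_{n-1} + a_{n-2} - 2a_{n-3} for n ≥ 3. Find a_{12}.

-243674

The ordinary generating function has denominator 1 - 3x - x^2 + 2x^3.
Iterating the recurrence: a_0,…,a_{12} = 5, 4, 0, -6, -26, -84, -266, -830, -2588, -8062, -25114, -78228, -243674.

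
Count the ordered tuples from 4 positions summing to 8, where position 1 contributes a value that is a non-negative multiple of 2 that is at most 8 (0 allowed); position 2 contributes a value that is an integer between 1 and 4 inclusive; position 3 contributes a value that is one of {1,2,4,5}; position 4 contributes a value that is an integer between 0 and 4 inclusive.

The generating function for the choices is (1 + z² + z⁴ + z⁶ + z⁸)·(z + z² + z³ + z⁴)·(z + z² + z⁴ + z⁵)·(1 + z + z² + z³ + z⁴); the count is [z⁸].
(1 + z² + z⁴ + z⁶ + z⁸) has coefficients 1,0,1,0,1,0,1,0,1 for degrees 0…8.
(z + z² + z³ + z⁴) has coefficients 0,1,1,1,1,0,0,0,0 for degrees 0…8.
Multiplying by (z + z² + z⁴ + z⁵) gives running coefficients 0,0,1,2,2,3,3,2,2 for degrees 0…8.
Finally multiplying by (1 + z + z² + z³ + z⁴), the product of all factors after the first has coefficients 0,0,1,3,5,8,11,12,12 for degrees 0…8.
[z⁸] = 1·12 + 1·11 + 1·5 + 1·1 + 1·0 = 29.

29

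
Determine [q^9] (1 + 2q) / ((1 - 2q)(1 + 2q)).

512

Partial fractions give a closed form: a_n = (1)·2^n.
At n = 9: a_9 = 512.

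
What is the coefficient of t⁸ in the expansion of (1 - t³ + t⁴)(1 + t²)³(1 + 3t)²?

21

(1 - t³ + t⁴) has coefficients 1,0,0,-1,1 for degrees 0…4.
(1 + t²)³ has coefficients 1,0,3,0,3,0,1,0,0 for degrees 0…8.
Finally multiplying by (1 + 3t)², the product of all factors after the first has coefficients 1,6,12,18,30,18,28,6,9 for degrees 0…8.
[t⁸] = 1·9 − 1·18 + 1·30 = 21.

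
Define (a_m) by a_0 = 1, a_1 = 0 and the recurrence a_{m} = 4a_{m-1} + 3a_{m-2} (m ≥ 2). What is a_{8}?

26481

The ordinary generating function has denominator 1 - 4q - 3q^2.
Iterating the recurrence: a_0,…,a_{8} = 1, 0, 3, 12, 57, 264, 1227, 5700, 26481.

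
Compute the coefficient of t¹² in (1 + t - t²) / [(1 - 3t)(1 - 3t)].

The denominator gives the recurrence a_n = 6a_(n−1) − 9a_(n−2) for n ≥ 3; the numerator fixes a_0 = 1, a_1 = 7, a_2 = 32.
Iterating: 1, 7, 32, 129, 486, 1755, 6156, 21141, 71442, 238383, 787320, 2578473, 8384958, so a_12 = 8384958.

8384958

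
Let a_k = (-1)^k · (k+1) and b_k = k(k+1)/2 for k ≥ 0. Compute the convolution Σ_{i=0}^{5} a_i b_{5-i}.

This is [x^5] in the product of the two ordinary generating functions.
Σ = 1·15 − 2·10 + 3·6 − 4·3 + 5·1 − 6·0 = 6.

6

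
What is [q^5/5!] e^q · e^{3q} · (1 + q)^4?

The EGF product rule gives c_5 = Σ_{k_1+k_2+k_3=5} C(5; k_1,k_2,k_3) · ∏ g_i(k_i), where e^q gives (1)^k; e^{3q} gives (3)^k; (1+q)^4 gives the falling factorial (4)_k.
g_1(k) for k = 0…5: 1, 1, 1, 1, 1, 1.
g_2(k) for k = 0…5: 1, 3, 9, 27, 81, 243.
g_3(k) for k = 0…5: 1, 4, 12, 24, 24, 0.
First combine the last two factors: h(k) = Σ_j C(k,j)·g_2(j)·g_3(k−j) for k = 0…5: 1, 7, 45, 267, 1473, 7623.
c_5 = Σ_k C(5,k)·g_1(k)·h(5−k) = 1·1·7623 + 5·1·1473 + 10·1·267 + 10·1·45 + 5·1·7 + 1·1·1 = 7623 + 7365 + 2670 + 450 + 35 + 1 = 18144.

18144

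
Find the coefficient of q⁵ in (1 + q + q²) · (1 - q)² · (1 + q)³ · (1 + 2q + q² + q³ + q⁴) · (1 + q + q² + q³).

-8

(1 + q + q²) has coefficients 1,1,1 for degrees 0…2.
(1 - q)² has coefficients 1,-2,1,0,0,0 for degrees 0…5.
Multiplying by (1 + q)³ gives running coefficients 1,1,-2,-2,1,1 for degrees 0…5.
Multiplying by (1 + 2q + q² + q³ + q⁴) gives running coefficients 1,3,1,-4,-3,0 for degrees 0…5.
Finally multiplying by (1 + q + q² + q³), the product of all factors after the first has coefficients 1,4,5,1,-3,-6 for degrees 0…5.
[q⁵] = 1·(-6) + 1·(-3) + 1·1 = -8.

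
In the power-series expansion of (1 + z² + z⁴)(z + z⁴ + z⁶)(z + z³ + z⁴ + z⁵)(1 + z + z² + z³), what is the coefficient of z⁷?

11

(1 + z² + z⁴) has coefficients 1,0,1,0,1 for degrees 0…4.
(z + z⁴ + z⁶) has coefficients 0,1,0,0,1,0,1,0 for degrees 0…7.
Multiplying by (z + z³ + z⁴ + z⁵) gives running coefficients 0,0,1,0,1,2,1,2 for degrees 0…7.
Finally multiplying by (1 + z + z² + z³), the product of all factors after the first has coefficients 0,0,1,1,2,4,4,6 for degrees 0…7.
[z⁷] = 1·6 + 1·4 + 1·1 = 11.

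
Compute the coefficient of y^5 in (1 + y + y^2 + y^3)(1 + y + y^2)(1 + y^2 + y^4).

(1 + y + y^2 + y^3) has coefficients 1,1,1,1 for degrees 0…3.
(1 + y + y^2) has coefficients 1,1,1,0,0,0 for degrees 0…5.
Finally multiplying by (1 + y^2 + y^4), the product of all factors after the first has coefficients 1,1,2,1,2,1 for degrees 0…5.
[y^5] = 1·1 + 1·2 + 1·1 + 1·2 = 6.

6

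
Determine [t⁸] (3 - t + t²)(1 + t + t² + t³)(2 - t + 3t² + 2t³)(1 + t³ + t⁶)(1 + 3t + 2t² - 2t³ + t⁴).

(3 - t + t²) has coefficients 3,-1,1 for degrees 0…2.
(1 + t + t² + t³) has coefficients 1,1,1,1,0,0,0,0,0 for degrees 0…8.
Multiplying by (2 - t + 3t² + 2t³) gives running coefficients 2,1,4,6,4,5,2,0,0 for degrees 0…8.
Multiplying by (1 + t³ + t⁶) gives running coefficients 2,1,4,8,5,9,10,5,9 for degrees 0…8.
Finally multiplying by (1 + 3t + 2t² - 2t³ + t⁴), the product of all factors after the first has coefficients 2,7,11,18,37,33,35,51,31 for degrees 0…8.
[t⁸] = 3·31 − 1·51 + 1·35 = 77.

77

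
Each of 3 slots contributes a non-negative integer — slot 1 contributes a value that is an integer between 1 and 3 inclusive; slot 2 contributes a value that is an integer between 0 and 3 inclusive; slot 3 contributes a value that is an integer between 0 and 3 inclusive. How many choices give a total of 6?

9

The generating function for the choices is (x + x^2 + x^3)·(1 + x + x^2 + x^3)·(1 + x + x^2 + x^3); the count is [x^6].
(x + x^2 + x^3) has coefficients 0,1,1,1 for degrees 0…3.
(1 + x + x^2 + x^3) has coefficients 1,1,1,1,0,0,0 for degrees 0…6.
Finally multiplying by (1 + x + x^2 + x^3), the product of all factors after the first has coefficients 1,2,3,4,3,2,1 for degrees 0…6.
[x^6] = 1·2 + 1·3 + 1·4 = 9.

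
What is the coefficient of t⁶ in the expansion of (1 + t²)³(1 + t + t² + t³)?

4

(1 + t²)³ has coefficients 1,0,3,0,3,0,1 for degrees 0…6.
(1 + t + t² + t³) has coefficients 1,1,1,1,0,0,0 for degrees 0…6.
[t⁶] = 1·0 + 3·0 + 3·1 + 1·1 = 4.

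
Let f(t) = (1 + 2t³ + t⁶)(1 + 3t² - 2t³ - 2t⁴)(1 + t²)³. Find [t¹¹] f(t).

-12

(1 + 2t³ + t⁶) has coefficients 1,0,0,2,0,0,1 for degrees 0…6.
(1 + 3t² - 2t³ - 2t⁴) has coefficients 1,0,3,-2,-2,0,0,0,0,0,0,0 for degrees 0…11.
Finally multiplying by (1 + t²)³, the product of all factors after the first has coefficients 1,0,6,-2,10,-6,4,-6,-3,-2,-2,0 for degrees 0…11.
[t¹¹] = 1·0 + 2·(-3) + 1·(-6) = -12.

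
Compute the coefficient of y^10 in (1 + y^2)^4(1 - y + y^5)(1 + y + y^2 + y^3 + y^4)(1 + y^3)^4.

50

(1 + y^2)^4 has coefficients 1,0,4,0,6,0,4,0,1 for degrees 0…8.
(1 - y + y^5) has coefficients 1,-1,0,0,0,1,0,0,0,0,0 for degrees 0…10.
Multiplying by (1 + y + y^2 + y^3 + y^4) gives running coefficients 1,0,0,0,0,0,1,1,1,1,0 for degrees 0…10.
Finally multiplying by (1 + y^3)^4, the product of all factors after the first has coefficients 1,0,0,4,0,0,7,1,1,9,4 for degrees 0…10.
[y^10] = 1·4 + 4·1 + 6·7 + 4·0 + 1·0 = 50.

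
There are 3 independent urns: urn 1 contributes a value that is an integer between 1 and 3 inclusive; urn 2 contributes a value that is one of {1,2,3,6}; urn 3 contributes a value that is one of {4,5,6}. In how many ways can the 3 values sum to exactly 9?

7

The generating function for the choices is (t + t² + t³)·(t + t² + t³ + t⁶)·(t⁴ + t⁵ + t⁶); the count is [t⁹].
(t + t² + t³) has coefficients 0,1,1,1 for degrees 0…3.
(t + t² + t³ + t⁶) has coefficients 0,1,1,1,0,0,1,0,0,0 for degrees 0…9.
Finally multiplying by (t⁴ + t⁵ + t⁶), the product of all factors after the first has coefficients 0,0,0,0,0,1,2,3,2,1 for degrees 0…9.
[t⁹] = 1·2 + 1·3 + 1·2 = 7.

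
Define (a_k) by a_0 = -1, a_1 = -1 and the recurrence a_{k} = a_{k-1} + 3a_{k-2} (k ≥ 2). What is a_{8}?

The ordinary generating function has denominator 1 - t - 3t^2.
Iterating the recurrence: a_0,…,a_{8} = -1, -1, -4, -7, -19, -40, -97, -217, -508.

-508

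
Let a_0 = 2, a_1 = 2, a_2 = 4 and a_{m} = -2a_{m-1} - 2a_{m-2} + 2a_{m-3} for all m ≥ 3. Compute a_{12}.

1376

The ordinary generating function has denominator 1 + 2z + 2z^2 - 2z^3.
Iterating the recurrence: a_0,…,a_{12} = 2, 2, 4, -8, 12, 0, -40, 104, -128, -32, 528, -1248, 1376.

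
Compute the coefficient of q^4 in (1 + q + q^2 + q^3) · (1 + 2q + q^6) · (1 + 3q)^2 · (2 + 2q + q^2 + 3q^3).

247

(1 + q + q^2 + q^3) has coefficients 1,1,1,1 for degrees 0…3.
(1 + 2q + q^6) has coefficients 1,2,0,0,0 for degrees 0…4.
Multiplying by (1 + 3q)^2 gives running coefficients 1,8,21,18,0 for degrees 0…4.
Finally multiplying by (2 + 2q + q^2 + 3q^3), the product of all factors after the first has coefficients 2,18,59,89,81 for degrees 0…4.
[q^4] = 1·81 + 1·89 + 1·59 + 1·18 = 247.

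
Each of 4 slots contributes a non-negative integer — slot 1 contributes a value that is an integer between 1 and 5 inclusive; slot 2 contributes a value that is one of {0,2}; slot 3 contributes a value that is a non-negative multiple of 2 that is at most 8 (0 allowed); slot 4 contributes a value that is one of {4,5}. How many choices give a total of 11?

The generating function for the choices is (z + z^2 + z^3 + z^4 + z^5)·(1 + z^2)·(1 + z^2 + z^4 + z^6 + z^8)·(z^4 + z^5); the count is [z^11].
(z + z^2 + z^3 + z^4 + z^5) has coefficients 0,1,1,1,1,1 for degrees 0…5.
(1 + z^2) has coefficients 1,0,1,0,0,0,0,0,0,0,0,0 for degrees 0…11.
Multiplying by (1 + z^2 + z^4 + z^6 + z^8) gives running coefficients 1,0,2,0,2,0,2,0,2,0,1,0 for degrees 0…11.
Finally multiplying by (z^4 + z^5), the product of all factors after the first has coefficients 0,0,0,0,1,1,2,2,2,2,2,2 for degrees 0…11.
[z^11] = 1·2 + 1·2 + 1·2 + 1·2 + 1·2 = 10.

10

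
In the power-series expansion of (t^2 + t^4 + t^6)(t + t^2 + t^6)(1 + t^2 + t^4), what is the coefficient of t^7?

3

(t^2 + t^4 + t^6) has coefficients 0,0,1,0,1,0,1 for degrees 0…6.
(t + t^2 + t^6) has coefficients 0,1,1,0,0,0,1,0 for degrees 0…7.
Finally multiplying by (1 + t^2 + t^4), the product of all factors after the first has coefficients 0,1,1,1,1,1,2,0 for degrees 0…7.
[t^7] = 1·1 + 1·1 + 1·1 = 3.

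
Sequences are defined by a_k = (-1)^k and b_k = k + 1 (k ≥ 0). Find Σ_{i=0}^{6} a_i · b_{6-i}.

The convolution is the t^6 coefficient of A(t)B(t).
Σ = 1·7 − 1·6 + 1·5 − 1·4 + 1·3 − 1·2 + 1·1 = 4.

4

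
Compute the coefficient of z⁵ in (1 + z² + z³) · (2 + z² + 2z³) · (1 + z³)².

9

(1 + z² + z³) has coefficients 1,0,1,1 for degrees 0…3.
(2 + z² + 2z³) has coefficients 2,0,1,2,0,0 for degrees 0…5.
Finally multiplying by (1 + z³)², the product of all factors after the first has coefficients 2,0,1,6,0,2 for degrees 0…5.
[z⁵] = 1·2 + 1·6 + 1·1 = 9.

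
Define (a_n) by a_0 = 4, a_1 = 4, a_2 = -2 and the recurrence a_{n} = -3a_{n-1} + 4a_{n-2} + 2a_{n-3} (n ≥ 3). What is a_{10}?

The ordinary generating function has denominator 1 + 3z - 4z^2 - 2z^3.
Iterating the recurrence: a_0,…,a_{10} = 4, 4, -2, 30, -90, 386, -1458, 5738, -22274, 86858, -338194.

-338194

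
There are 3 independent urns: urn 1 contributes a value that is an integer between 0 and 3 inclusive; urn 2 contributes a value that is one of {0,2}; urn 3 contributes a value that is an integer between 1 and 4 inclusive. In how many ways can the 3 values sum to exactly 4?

The generating function for the choices is (1 + x + x^2 + x^3)·(1 + x^2)·(x + x^2 + x^3 + x^4); the count is [x^4].
(1 + x + x^2 + x^3) has coefficients 1,1,1,1 for degrees 0…3.
(1 + x^2) has coefficients 1,0,1,0,0 for degrees 0…4.
Finally multiplying by (x + x^2 + x^3 + x^4), the product of all factors after the first has coefficients 0,1,1,2,2 for degrees 0…4.
[x^4] = 1·2 + 1·2 + 1·1 + 1·1 = 6.

6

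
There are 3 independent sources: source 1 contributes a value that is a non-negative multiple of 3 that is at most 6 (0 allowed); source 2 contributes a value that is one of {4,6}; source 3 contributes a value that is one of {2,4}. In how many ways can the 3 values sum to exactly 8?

2

The generating function for the choices is (1 + q^3 + q^6)·(q^4 + q^6)·(q^2 + q^4); the count is [q^8].
(1 + q^3 + q^6) has coefficients 1,0,0,1,0,0,1 for degrees 0…6.
(q^4 + q^6) has coefficients 0,0,0,0,1,0,1,0,0 for degrees 0…8.
Finally multiplying by (q^2 + q^4), the product of all factors after the first has coefficients 0,0,0,0,0,0,1,0,2 for degrees 0…8.
[q^8] = 1·2 + 1·0 + 1·0 = 2.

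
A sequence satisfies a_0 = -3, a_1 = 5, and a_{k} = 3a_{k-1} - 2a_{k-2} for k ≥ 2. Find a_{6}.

The ordinary generating function has denominator 1 - 3q + 2q^2.
Iterating the recurrence: a_0,…,a_{6} = -3, 5, 21, 53, 117, 245, 501.

501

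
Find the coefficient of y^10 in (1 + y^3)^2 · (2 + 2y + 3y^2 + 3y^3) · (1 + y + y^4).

(1 + y^3)^2 has coefficients 1,0,0,2,0,0,1 for degrees 0…6.
(2 + 2y + 3y^2 + 3y^3) has coefficients 2,2,3,3,0,0,0,0,0,0,0 for degrees 0…10.
Finally multiplying by (1 + y + y^4), the product of all factors after the first has coefficients 2,4,5,6,5,2,3,3,0,0,0 for degrees 0…10.
[y^10] = 1·0 + 2·3 + 1·5 = 11.

11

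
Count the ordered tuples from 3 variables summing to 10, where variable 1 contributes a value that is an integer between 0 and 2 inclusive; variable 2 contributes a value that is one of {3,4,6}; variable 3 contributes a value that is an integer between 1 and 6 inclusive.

The generating function for the choices is (1 + q + q²)·(q³ + q⁴ + q⁶)·(q + q² + q³ + q⁴ + q⁵ + q⁶); the count is [q¹⁰].
(1 + q + q²) has coefficients 1,1,1 for degrees 0…2.
(q³ + q⁴ + q⁶) has coefficients 0,0,0,1,1,0,1,0,0,0,0 for degrees 0…10.
Finally multiplying by (q + q² + q³ + q⁴ + q⁵ + q⁶), the product of all factors after the first has coefficients 0,0,0,0,1,2,2,3,3,3,2 for degrees 0…10.
[q¹⁰] = 1·2 + 1·3 + 1·3 = 8.

8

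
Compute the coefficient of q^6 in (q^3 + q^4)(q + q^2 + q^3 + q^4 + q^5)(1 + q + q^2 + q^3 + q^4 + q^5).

5

(q^3 + q^4) has coefficients 0,0,0,1,1 for degrees 0…4.
(q + q^2 + q^3 + q^4 + q^5) has coefficients 0,1,1,1,1,1,0 for degrees 0…6.
Finally multiplying by (1 + q + q^2 + q^3 + q^4 + q^5), the product of all factors after the first has coefficients 0,1,2,3,4,5,5 for degrees 0…6.
[q^6] = 1·3 + 1·2 = 5.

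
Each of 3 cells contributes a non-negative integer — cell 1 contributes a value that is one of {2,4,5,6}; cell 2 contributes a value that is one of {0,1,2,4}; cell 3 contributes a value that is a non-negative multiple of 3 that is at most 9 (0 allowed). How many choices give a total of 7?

The generating function for the choices is (z^2 + z^4 + z^5 + z^6)·(1 + z + z^2 + z^4)·(1 + z^3 + z^6 + z^9); the count is [z^7].
(z^2 + z^4 + z^5 + z^6) has coefficients 0,0,1,0,1,1,1 for degrees 0…6.
(1 + z + z^2 + z^4) has coefficients 1,1,1,0,1,0,0,0 for degrees 0…7.
Finally multiplying by (1 + z^3 + z^6 + z^9), the product of all factors after the first has coefficients 1,1,1,1,2,1,1,2 for degrees 0…7.
[z^7] = 1·1 + 1·1 + 1·1 + 1·1 = 4.

4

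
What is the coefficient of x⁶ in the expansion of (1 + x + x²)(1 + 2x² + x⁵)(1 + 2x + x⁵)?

(1 + x + x²) has coefficients 1,1,1 for degrees 0…2.
(1 + 2x² + x⁵) has coefficients 1,0,2,0,0,1,0 for degrees 0…6.
Finally multiplying by (1 + 2x + x⁵), the product of all factors after the first has coefficients 1,2,2,4,0,2,2 for degrees 0…6.
[x⁶] = 1·2 + 1·2 + 1·0 = 4.

4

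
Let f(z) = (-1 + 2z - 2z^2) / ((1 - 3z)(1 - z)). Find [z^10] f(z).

The denominator gives the recurrence a_n = 4a_(n−1) − 3a_(n−2) for n ≥ 3; the numerator fixes a_0 = -1, a_1 = -2, a_2 = -7.
Iterating: -1, -2, -7, -22, -67, -202, -607, -1822, -5467, -16402, -49207, so a_10 = -49207.

-49207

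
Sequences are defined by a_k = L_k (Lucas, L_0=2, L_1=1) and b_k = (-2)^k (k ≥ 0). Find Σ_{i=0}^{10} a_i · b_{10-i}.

This is [x^10] in the product of the two ordinary generating functions.
Σ = 2·1024 + 1·(-512) + 3·256 + 4·(-128) + 7·64 + 11·(-32) + 18·16 + 29·(-8) + 47·4 + 76·(-2) + 123·1 = 2103.

2103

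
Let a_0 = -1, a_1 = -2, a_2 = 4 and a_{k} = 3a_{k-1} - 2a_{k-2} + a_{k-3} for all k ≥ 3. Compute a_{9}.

2288

The ordinary generating function has denominator 1 - 3x + 2x^2 - x^3.
Iterating the recurrence: a_0,…,a_{9} = -1, -2, 4, 15, 35, 79, 182, 423, 984, 2288.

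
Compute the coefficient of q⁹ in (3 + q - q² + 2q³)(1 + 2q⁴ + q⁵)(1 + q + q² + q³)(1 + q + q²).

26

(3 + q - q² + 2q³) has coefficients 3,1,-1,2 for degrees 0…3.
(1 + 2q⁴ + q⁵) has coefficients 1,0,0,0,2,1,0,0,0,0 for degrees 0…9.
Multiplying by (1 + q + q² + q³) gives running coefficients 1,1,1,1,2,3,3,3,1,0 for degrees 0…9.
Finally multiplying by (1 + q + q²), the product of all factors after the first has coefficients 1,2,3,3,4,6,8,9,7,4 for degrees 0…9.
[q⁹] = 3·4 + 1·7 − 1·9 + 2·8 = 26.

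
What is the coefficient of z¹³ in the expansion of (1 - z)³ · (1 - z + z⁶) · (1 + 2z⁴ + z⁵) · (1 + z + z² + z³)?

1

(1 - z)³ has coefficients 1,-3,3,-1 for degrees 0…3.
(1 - z + z⁶) has coefficients 1,-1,0,0,0,0,1,0,0,0,0,0,0,0 for degrees 0…13.
Multiplying by (1 + 2z⁴ + z⁵) gives running coefficients 1,-1,0,0,2,-1,0,0,0,0,2,1,0,0 for degrees 0…13.
Finally multiplying by (1 + z + z² + z³), the product of all factors after the first has coefficients 1,0,0,0,1,1,1,1,-1,0,2,3,3,3 for degrees 0…13.
[z¹³] = 1·3 − 3·3 + 3·3 − 1·2 = 1.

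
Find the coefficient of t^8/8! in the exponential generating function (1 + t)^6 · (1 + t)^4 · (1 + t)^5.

259459200

The EGF product rule gives c_8 = Σ_{k_1+k_2+k_3=8} C(8; k_1,k_2,k_3) · ∏ g_i(k_i), where (1+t)^6 gives the falling factorial (6)_k; (1+t)^4 gives the falling factorial (4)_k; (1+t)^5 gives the falling factorial (5)_k.
g_1(k) for k = 0…8: 1, 6, 30, 120, 360, 720, 720, 0, 0.
g_2(k) for k = 0…8: 1, 4, 12, 24, 24, 0, 0, 0, 0.
g_3(k) for k = 0…8: 1, 5, 20, 60, 120, 120, 0, 0, 0.
First combine the last two factors: h(k) = Σ_j C(k,j)·g_2(j)·g_3(k−j) for k = 0…8: 1, 9, 72, 504, 3024, 15120, 60480, 181440, 362880.
c_8 = Σ_k C(8,k)·g_1(k)·h(8−k) = 1·1·362880 + 8·6·181440 + 28·30·60480 + 56·120·15120 + 70·360·3024 + 56·720·504 + 28·720·72 = 362880 + 8709120 + 50803200 + 101606400 + 76204800 + 20321280 + 1451520 = 259459200.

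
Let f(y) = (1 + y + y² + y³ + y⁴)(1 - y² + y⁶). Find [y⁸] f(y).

1

(1 + y + y² + y³ + y⁴) has coefficients 1,1,1,1,1 for degrees 0…4.
(1 - y² + y⁶) has coefficients 1,0,-1,0,0,0,1,0,0 for degrees 0…8.
[y⁸] = 1·0 + 1·0 + 1·1 + 1·0 + 1·0 = 1.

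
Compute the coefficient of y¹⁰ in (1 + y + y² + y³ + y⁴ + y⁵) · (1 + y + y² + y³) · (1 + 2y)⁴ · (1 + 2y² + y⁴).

(1 + y + y² + y³ + y⁴ + y⁵) has coefficients 1,1,1,1,1,1 for degrees 0…5.
(1 + y + y² + y³) has coefficients 1,1,1,1,0,0,0,0,0,0,0 for degrees 0…10.
Multiplying by (1 + 2y)⁴ gives running coefficients 1,9,33,65,80,72,48,16,0,0,0 for degrees 0…10.
Finally multiplying by (1 + 2y² + y⁴), the product of all factors after the first has coefficients 1,9,35,83,147,211,241,225,176,104,48 for degrees 0…10.
[y¹⁰] = 1·48 + 1·104 + 1·176 + 1·225 + 1·241 + 1·211 = 1005.

1005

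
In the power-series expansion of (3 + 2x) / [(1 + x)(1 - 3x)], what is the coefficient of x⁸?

18043

Partial fractions give a closed form: a_n = (1/4)·(-1)^n + (11/4)·3^n.
At n = 8: a_8 = 18043.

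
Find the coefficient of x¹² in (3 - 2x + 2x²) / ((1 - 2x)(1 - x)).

20477

The denominator gives the recurrence a_n = 3a_(n−1) − 2a_(n−2) for n ≥ 3; the numerator fixes a_0 = 3, a_1 = 7, a_2 = 17.
Iterating: 3, 7, 17, 37, 77, 157, 317, 637, 1277, 2557, 5117, 10237, 20477, so a_12 = 20477.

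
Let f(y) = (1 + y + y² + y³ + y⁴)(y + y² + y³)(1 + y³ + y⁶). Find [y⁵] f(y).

5

(1 + y + y² + y³ + y⁴) has coefficients 1,1,1,1,1 for degrees 0…4.
(y + y² + y³) has coefficients 0,1,1,1,0,0 for degrees 0…5.
Finally multiplying by (1 + y³ + y⁶), the product of all factors after the first has coefficients 0,1,1,1,1,1 for degrees 0…5.
[y⁵] = 1·1 + 1·1 + 1·1 + 1·1 + 1·1 = 5.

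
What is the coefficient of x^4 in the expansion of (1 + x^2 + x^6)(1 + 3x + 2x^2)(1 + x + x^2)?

8

(1 + x^2 + x^6) has coefficients 1,0,1,0,0 for degrees 0…4.
(1 + 3x + 2x^2) has coefficients 1,3,2,0,0 for degrees 0…4.
Finally multiplying by (1 + x + x^2), the product of all factors after the first has coefficients 1,4,6,5,2 for degrees 0…4.
[x^4] = 1·2 + 1·6 = 8.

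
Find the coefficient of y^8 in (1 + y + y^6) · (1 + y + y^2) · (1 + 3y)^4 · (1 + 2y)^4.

27819

(1 + y + y^6) has coefficients 1,1,0,0,0,0,1 for degrees 0…6.
(1 + y + y^2) has coefficients 1,1,1,0,0,0,0,0,0 for degrees 0…8.
Multiplying by (1 + 3y)^4 gives running coefficients 1,13,67,174,243,189,81,0,0 for degrees 0…8.
Finally multiplying by (1 + 2y)^4, the product of all factors after the first has coefficients 1,21,195,1054,3675,8661,14065,15744,11880 for degrees 0…8.
[y^8] = 1·11880 + 1·15744 + 1·195 = 27819.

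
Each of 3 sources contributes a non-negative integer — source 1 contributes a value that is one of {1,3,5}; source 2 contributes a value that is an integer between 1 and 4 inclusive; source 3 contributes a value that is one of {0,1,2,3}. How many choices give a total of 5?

6

The generating function for the choices is (t + t^3 + t^5)·(t + t^2 + t^3 + t^4)·(1 + t + t^2 + t^3); the count is [t^5].
(t + t^3 + t^5) has coefficients 0,1,0,1,0,1 for degrees 0…5.
(t + t^2 + t^3 + t^4) has coefficients 0,1,1,1,1,0 for degrees 0…5.
Finally multiplying by (1 + t + t^2 + t^3), the product of all factors after the first has coefficients 0,1,2,3,4,3 for degrees 0…5.
[t^5] = 1·4 + 1·2 + 1·0 = 6.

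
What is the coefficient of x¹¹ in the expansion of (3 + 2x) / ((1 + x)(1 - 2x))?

Partial fractions give a closed form: a_n = (1/3)·(-1)^n + (8/3)·2^n.
At n = 11: a_11 = 5461.

5461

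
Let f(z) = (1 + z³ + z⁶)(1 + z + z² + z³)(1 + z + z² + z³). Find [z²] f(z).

(1 + z³ + z⁶) has coefficients 1,0,0 for degrees 0…2.
(1 + z + z² + z³) has coefficients 1,1,1 for degrees 0…2.
Finally multiplying by (1 + z + z² + z³), the product of all factors after the first has coefficients 1,2,3 for degrees 0…2.
[z²] = 1·3 = 3.

3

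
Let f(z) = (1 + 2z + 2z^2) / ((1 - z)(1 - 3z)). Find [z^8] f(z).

The denominator gives the recurrence a_n = 4a_(n−1) − 3a_(n−2) for n ≥ 3; the numerator fixes a_0 = 1, a_1 = 6, a_2 = 23.
Iterating: 1, 6, 23, 74, 227, 686, 2063, 6194, 18587, so a_8 = 18587.

18587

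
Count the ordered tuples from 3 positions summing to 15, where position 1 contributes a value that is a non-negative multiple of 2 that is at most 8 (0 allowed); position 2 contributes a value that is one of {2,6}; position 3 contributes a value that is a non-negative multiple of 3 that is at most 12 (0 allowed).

The generating function for the choices is (1 + q^2 + q^4 + q^6 + q^8)·(q^2 + q^6)·(1 + q^3 + q^6 + q^9 + q^12); the count is [q^15].
(1 + q^2 + q^4 + q^6 + q^8) has coefficients 1,0,1,0,1,0,1,0,1 for degrees 0…8.
(q^2 + q^6) has coefficients 0,0,1,0,0,0,1,0,0,0,0,0,0,0,0,0 for degrees 0…15.
Finally multiplying by (1 + q^3 + q^6 + q^9 + q^12), the product of all factors after the first has coefficients 0,0,1,0,0,1,1,0,1,1,0,1,1,0,1,1 for degrees 0…15.
[q^15] = 1·1 + 1·0 + 1·1 + 1·1 + 1·0 = 3.

3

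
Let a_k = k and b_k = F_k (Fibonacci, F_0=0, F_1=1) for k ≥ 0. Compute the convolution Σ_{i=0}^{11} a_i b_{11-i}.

364

This is [x^11] in the product of the two ordinary generating functions.
Σ = 0·89 + 1·55 + 2·34 + 3·21 + 4·13 + 5·8 + 6·5 + 7·3 + 8·2 + 9·1 + 10·1 + 11·0 = 364.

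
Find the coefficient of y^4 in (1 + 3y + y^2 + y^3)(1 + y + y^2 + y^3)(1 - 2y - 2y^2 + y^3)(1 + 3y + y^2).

-51

(1 + 3y + y^2 + y^3) has coefficients 1,3,1,1 for degrees 0…3.
(1 + y + y^2 + y^3) has coefficients 1,1,1,1,0 for degrees 0…4.
Multiplying by (1 - 2y - 2y^2 + y^3) gives running coefficients 1,-1,-3,-2,-3 for degrees 0…4.
Finally multiplying by (1 + 3y + y^2), the product of all factors after the first has coefficients 1,2,-5,-12,-12 for degrees 0…4.
[y^4] = 1·(-12) + 3·(-12) + 1·(-5) + 1·2 = -51.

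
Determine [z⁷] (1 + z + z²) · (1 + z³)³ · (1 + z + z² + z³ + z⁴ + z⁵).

16

(1 + z + z²) has coefficients 1,1,1 for degrees 0…2.
(1 + z³)³ has coefficients 1,0,0,3,0,0,3,0 for degrees 0…7.
Finally multiplying by (1 + z + z² + z³ + z⁴ + z⁵), the product of all factors after the first has coefficients 1,1,1,4,4,4,6,6 for degrees 0…7.
[z⁷] = 1·6 + 1·6 + 1·4 = 16.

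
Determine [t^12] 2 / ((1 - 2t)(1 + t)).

5462

Partial fractions give a closed form: a_n = (4/3)·2^n + (2/3)·(-1)^n.
At n = 12: a_12 = 5462.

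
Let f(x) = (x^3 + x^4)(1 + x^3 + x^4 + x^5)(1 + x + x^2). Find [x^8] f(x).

5

(x^3 + x^4) has coefficients 0,0,0,1,1 for degrees 0…4.
(1 + x^3 + x^4 + x^5) has coefficients 1,0,0,1,1,1,0,0,0 for degrees 0…8.
Finally multiplying by (1 + x + x^2), the product of all factors after the first has coefficients 1,1,1,1,2,3,2,1,0 for degrees 0…8.
[x^8] = 1·3 + 1·2 = 5.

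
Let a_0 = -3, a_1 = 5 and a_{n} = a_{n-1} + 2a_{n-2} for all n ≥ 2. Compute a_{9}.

345

The ordinary generating function has denominator 1 - q - 2q^2.
Iterating the recurrence: a_0,…,a_{9} = -3, 5, -1, 9, 7, 25, 39, 89, 167, 345.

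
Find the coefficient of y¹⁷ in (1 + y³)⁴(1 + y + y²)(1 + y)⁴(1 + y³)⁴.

966

(1 + y³)⁴ has coefficients 1,0,0,4,0,0,6,0,0,4,0,0,1 for degrees 0…12.
(1 + y + y²) has coefficients 1,1,1,0,0,0,0,0,0,0,0,0,0,0,0,0,0,0 for degrees 0…17.
Multiplying by (1 + y)⁴ gives running coefficients 1,5,11,14,11,5,1,0,0,0,0,0,0,0,0,0,0,0 for degrees 0…17.
Finally multiplying by (1 + y³)⁴, the product of all factors after the first has coefficients 1,5,11,18,31,49,63,74,86,92,86,74,63,49,31,18,11,5 for degrees 0…17.
[y¹⁷] = 1·5 + 4·31 + 6·74 + 4·86 + 1·49 = 966.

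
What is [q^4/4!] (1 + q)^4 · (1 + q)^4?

The EGF product rule gives c_4 = Σ_{k_1+k_2=4} C(4; k_1,k_2) · ∏ g_i(k_i), where (1+q)^4 gives the falling factorial (4)_k; (1+q)^4 gives the falling factorial (4)_k.
g_1(k) for k = 0…4: 1, 4, 12, 24, 24.
g_2(k) for k = 0…4: 1, 4, 12, 24, 24.
c_4 = Σ_k C(4,k)·g_1(k)·g_2(4−k) = 1·1·24 + 4·4·24 + 6·12·12 + 4·24·4 + 1·24·1 = 24 + 384 + 864 + 384 + 24 = 1680.

1680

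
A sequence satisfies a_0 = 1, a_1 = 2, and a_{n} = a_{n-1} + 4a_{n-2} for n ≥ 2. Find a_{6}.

246

The ordinary generating function has denominator 1 - x - 4x^2.
Iterating the recurrence: a_0,…,a_{6} = 1, 2, 6, 14, 38, 94, 246.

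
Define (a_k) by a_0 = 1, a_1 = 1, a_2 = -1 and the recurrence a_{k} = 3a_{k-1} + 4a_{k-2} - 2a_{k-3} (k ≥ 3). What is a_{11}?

The ordinary generating function has denominator 1 - 3q - 4q^2 + 2q^3.
Iterating the recurrence: a_0,…,a_{11} = 1, 1, -1, -1, -9, -29, -121, -461, -1809, -7029, -27401, -106701.

-106701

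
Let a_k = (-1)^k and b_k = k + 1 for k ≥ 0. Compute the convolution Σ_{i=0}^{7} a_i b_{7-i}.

4

Write out a_i and b_{7-i} for i = 0,…,7 and sum the products.
Σ = 1·8 − 1·7 + 1·6 − 1·5 + 1·4 − 1·3 + 1·2 − 1·1 = 4.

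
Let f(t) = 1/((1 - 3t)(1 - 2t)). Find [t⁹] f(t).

58025

The denominator gives the recurrence a_n = 5a_(n−1) − 6a_(n−2) for n ≥ 2; the numerator fixes a_0 = 1, a_1 = 5.
Iterating: 1, 5, 19, 65, 211, 665, 2059, 6305, 19171, 58025, so a_9 = 58025.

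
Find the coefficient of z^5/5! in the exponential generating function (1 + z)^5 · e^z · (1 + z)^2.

The EGF product rule gives c_5 = Σ_{k_1+k_2+k_3=5} C(5; k_1,k_2,k_3) · ∏ g_i(k_i), where (1+z)^5 gives the falling factorial (5)_k; e^z gives (1)^k; (1+z)^2 gives the falling factorial (2)_k.
g_1(k) for k = 0…5: 1, 5, 20, 60, 120, 120.
g_2(k) for k = 0…5: 1, 1, 1, 1, 1, 1.
g_3(k) for k = 0…5: 1, 2, 2, 0, 0, 0.
First combine the last two factors: h(k) = Σ_j C(k,j)·g_2(j)·g_3(k−j) for k = 0…5: 1, 3, 7, 13, 21, 31.
c_5 = Σ_k C(5,k)·g_1(k)·h(5−k) = 1·1·31 + 5·5·21 + 10·20·13 + 10·60·7 + 5·120·3 + 1·120·1 = 31 + 525 + 2600 + 4200 + 1800 + 120 = 9276.

9276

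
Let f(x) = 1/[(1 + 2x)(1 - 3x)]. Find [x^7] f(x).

1261

Partial fractions give a closed form: a_n = (2/5)·(-2)^n + (3/5)·3^n.
At n = 7: a_7 = 1261.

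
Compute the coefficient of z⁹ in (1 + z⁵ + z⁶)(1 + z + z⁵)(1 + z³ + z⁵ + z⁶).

(1 + z⁵ + z⁶) has coefficients 1,0,0,0,0,1,1 for degrees 0…6.
(1 + z + z⁵) has coefficients 1,1,0,0,0,1,0,0,0,0 for degrees 0…9.
Finally multiplying by (1 + z³ + z⁵ + z⁶), the product of all factors after the first has coefficients 1,1,0,1,1,2,2,1,1,0 for degrees 0…9.
[z⁹] = 1·0 + 1·1 + 1·1 = 2.

2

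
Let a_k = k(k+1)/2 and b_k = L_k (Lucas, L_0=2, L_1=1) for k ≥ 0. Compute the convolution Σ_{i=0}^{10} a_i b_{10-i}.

1258

The convolution is the x^10 coefficient of A(x)B(x).
Σ = 0·123 + 1·76 + 3·47 + 6·29 + 10·18 + 15·11 + 21·7 + 28·4 + 36·3 + 45·1 + 55·2 = 1258.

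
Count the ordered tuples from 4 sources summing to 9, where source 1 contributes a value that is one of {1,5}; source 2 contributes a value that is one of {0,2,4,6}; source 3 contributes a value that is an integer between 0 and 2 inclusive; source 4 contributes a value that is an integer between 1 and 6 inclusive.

14

The generating function for the choices is (z + z⁵)·(1 + z² + z⁴ + z⁶)·(1 + z + z²)·(z + z² + z³ + z⁴ + z⁵ + z⁶); the count is [z⁹].
(z + z⁵) has coefficients 0,1,0,0,0,1 for degrees 0…5.
(1 + z² + z⁴ + z⁶) has coefficients 1,0,1,0,1,0,1,0,0,0 for degrees 0…9.
Multiplying by (1 + z + z²) gives running coefficients 1,1,2,1,2,1,2,1,1,0 for degrees 0…9.
Finally multiplying by (z + z² + z³ + z⁴ + z⁵ + z⁶), the product of all factors after the first has coefficients 0,1,2,4,5,7,8,9,9,8 for degrees 0…9.
[z⁹] = 1·9 + 1·5 = 14.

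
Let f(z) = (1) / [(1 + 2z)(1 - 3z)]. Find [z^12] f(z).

320503

The denominator gives the recurrence a_n = a_(n−1) + 6a_(n−2) for n ≥ 3; the numerator fixes a_0 = 1, a_1 = 1, a_2 = 7.
Iterating: 1, 1, 7, 13, 55, 133, 463, 1261, 4039, 11605, 35839, 105469, 320503, so a_12 = 320503.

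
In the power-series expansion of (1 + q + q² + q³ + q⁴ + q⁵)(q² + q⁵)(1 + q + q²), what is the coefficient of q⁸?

(1 + q + q² + q³ + q⁴ + q⁵) has coefficients 1,1,1,1,1,1 for degrees 0…5.
(q² + q⁵) has coefficients 0,0,1,0,0,1,0,0,0 for degrees 0…8.
Finally multiplying by (1 + q + q²), the product of all factors after the first has coefficients 0,0,1,1,1,1,1,1,0 for degrees 0…8.
[q⁸] = 1·0 + 1·1 + 1·1 + 1·1 + 1·1 + 1·1 = 5.

5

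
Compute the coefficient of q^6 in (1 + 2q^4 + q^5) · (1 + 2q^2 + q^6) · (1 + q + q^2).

(1 + 2q^4 + q^5) has coefficients 1,0,0,0,2,1 for degrees 0…5.
(1 + 2q^2 + q^6) has coefficients 1,0,2,0,0,0,1 for degrees 0…6.
Finally multiplying by (1 + q + q^2), the product of all factors after the first has coefficients 1,1,3,2,2,0,1 for degrees 0…6.
[q^6] = 1·1 + 2·3 + 1·1 = 8.

8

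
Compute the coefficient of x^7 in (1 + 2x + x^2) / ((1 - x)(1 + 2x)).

The denominator gives the recurrence a_n = −a_(n−1) + 2a_(n−2) for n ≥ 3; the numerator fixes a_0 = 1, a_1 = 1, a_2 = 2.
Iterating: 1, 1, 2, 0, 4, -4, 12, -20, so a_7 = -20.

-20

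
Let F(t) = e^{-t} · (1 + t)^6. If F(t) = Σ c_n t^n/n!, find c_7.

The EGF product rule gives c_7 = Σ_{k_1+k_2=7} C(7; k_1,k_2) · ∏ g_i(k_i), where e^{-t} gives (-1)^k; (1+t)^6 gives the falling factorial (6)_k.
g_1(k) for k = 0…7: 1, -1, 1, -1, 1, -1, 1, -1.
g_2(k) for k = 0…7: 1, 6, 30, 120, 360, 720, 720, 0.
c_7 = Σ_k C(7,k)·g_1(k)·g_2(7−k) = 7·(-1)·720 + 21·1·720 + 35·(-1)·360 + 35·1·120 + 21·(-1)·30 + 7·1·6 + 1·(-1)·1 = −5040 + 15120 − 12600 + 4200 − 630 + 42 − 1 = 1091.

1091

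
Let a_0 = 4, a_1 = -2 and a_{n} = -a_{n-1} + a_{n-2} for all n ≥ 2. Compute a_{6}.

36

The ordinary generating function has denominator 1 + x - x^2.
Iterating the recurrence: a_0,…,a_{6} = 4, -2, 6, -8, 14, -22, 36.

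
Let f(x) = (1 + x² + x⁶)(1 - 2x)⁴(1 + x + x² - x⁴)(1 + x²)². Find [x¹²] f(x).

-33

(1 + x² + x⁶) has coefficients 1,0,1,0,0,0,1 for degrees 0…6.
(1 - 2x)⁴ has coefficients 1,-8,24,-32,16,0,0,0,0,0,0,0,0 for degrees 0…12.
Multiplying by (1 + x + x² - x⁴) gives running coefficients 1,-7,17,-16,7,-8,-8,32,-16,0,0,0,0 for degrees 0…12.
Finally multiplying by (1 + x²)², the product of all factors after the first has coefficients 1,-7,19,-30,42,-47,23,0,-25,56,-40,32,-16 for degrees 0…12.
[x¹²] = 1·(-16) + 1·(-40) + 1·23 = -33.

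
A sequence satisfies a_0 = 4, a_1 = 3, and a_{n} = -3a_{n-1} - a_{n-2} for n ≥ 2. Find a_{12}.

-209948

The ordinary generating function has denominator 1 + 3q + q^2.
Iterating the recurrence: a_0,…,a_{12} = 4, 3, -13, 36, -95, 249, -652, 1707, -4469, 11700, -30631, 80193, -209948.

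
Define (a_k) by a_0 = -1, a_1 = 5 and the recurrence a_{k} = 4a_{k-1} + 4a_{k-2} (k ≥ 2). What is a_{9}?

1051904

The ordinary generating function has denominator 1 - 4q - 4q^2.
Iterating the recurrence: a_0,…,a_{9} = -1, 5, 16, 84, 400, 1936, 9344, 45120, 217856, 1051904.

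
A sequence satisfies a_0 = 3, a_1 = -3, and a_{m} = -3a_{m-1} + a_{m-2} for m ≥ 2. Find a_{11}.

-552954

The ordinary generating function has denominator 1 + 3y - y^2.
Iterating the recurrence: a_0,…,a_{11} = 3, -3, 12, -39, 129, -426, 1407, -4647, 15348, -50691, 167421, -552954.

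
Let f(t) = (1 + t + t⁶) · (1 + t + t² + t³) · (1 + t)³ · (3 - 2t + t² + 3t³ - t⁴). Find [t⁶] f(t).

(1 + t + t⁶) has coefficients 1,1,0,0,0,0,1 for degrees 0…6.
(1 + t + t² + t³) has coefficients 1,1,1,1,0,0,0 for degrees 0…6.
Multiplying by (1 + t)³ gives running coefficients 1,4,7,8,7,4,1 for degrees 0…6.
Finally multiplying by (3 - 2t + t² + 3t³ - t⁴), the product of all factors after the first has coefficients 3,10,14,17,23,23,19 for degrees 0…6.
[t⁶] = 1·19 + 1·23 + 1·3 = 45.

45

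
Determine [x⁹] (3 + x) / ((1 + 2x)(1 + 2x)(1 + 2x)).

The denominator gives the recurrence a_n = −6a_(n−1) − 12a_(n−2) − 8a_(n−3) for n ≥ 3; the numerator fixes a_0 = 3, a_1 = -17, a_2 = 66.
Iterating: 3, -17, 66, -216, 640, -1776, 4704, -12032, 29952, -72960, so a_9 = -72960.

-72960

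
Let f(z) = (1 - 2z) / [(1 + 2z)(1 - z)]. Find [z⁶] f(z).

85

Partial fractions give a closed form: a_n = (4/3)·(-2)^n + (-1/3)·1^n.
At n = 6: a_6 = 85.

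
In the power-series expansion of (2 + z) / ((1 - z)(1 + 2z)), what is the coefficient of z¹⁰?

Partial fractions give a closed form: a_n = (1)·1^n + (1)·(-2)^n.
At n = 10: a_10 = 1025.

1025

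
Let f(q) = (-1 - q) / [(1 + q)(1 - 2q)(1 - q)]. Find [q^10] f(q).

-2047

The denominator gives the recurrence a_n = 2a_(n−1) + a_(n−2) − 2a_(n−3) for n ≥ 3; the numerator fixes a_0 = -1, a_1 = -3, a_2 = -7.
Iterating: -1, -3, -7, -15, -31, -63, -127, -255, -511, -1023, -2047, so a_10 = -2047.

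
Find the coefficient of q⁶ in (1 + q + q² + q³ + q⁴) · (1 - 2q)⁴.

(1 + q + q² + q³ + q⁴) has coefficients 1,1,1,1,1 for degrees 0…4.
(1 - 2q)⁴ has coefficients 1,-8,24,-32,16,0,0 for degrees 0…6.
[q⁶] = 1·0 + 1·0 + 1·16 + 1·(-32) + 1·24 = 8.

8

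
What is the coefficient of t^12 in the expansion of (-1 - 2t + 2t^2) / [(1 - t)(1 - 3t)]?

-1151455

The denominator gives the recurrence a_n = 4a_(n−1) − 3a_(n−2) for n ≥ 3; the numerator fixes a_0 = -1, a_1 = -6, a_2 = -19.
Iterating: -1, -6, -19, -58, -175, -526, -1579, -4738, -14215, -42646, -127939, -383818, -1151455, so a_12 = -1151455.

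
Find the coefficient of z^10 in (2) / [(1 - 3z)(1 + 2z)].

Partial fractions give a closed form: a_n = (6/5)·3^n + (4/5)·(-2)^n.
At n = 10: a_10 = 71678.

71678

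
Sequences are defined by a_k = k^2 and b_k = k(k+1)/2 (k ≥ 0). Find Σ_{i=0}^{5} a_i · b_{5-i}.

This is [x^5] in the product of the two ordinary generating functions.
Σ = 0·15 + 1·10 + 4·6 + 9·3 + 16·1 + 25·0 = 77.

77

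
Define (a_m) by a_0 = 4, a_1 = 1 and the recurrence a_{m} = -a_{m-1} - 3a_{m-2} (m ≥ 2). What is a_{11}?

625

The ordinary generating function has denominator 1 + x + 3x^2.
Iterating the recurrence: a_0,…,a_{11} = 4, 1, -13, 10, 29, -59, -28, 205, -121, -494, 857, 625.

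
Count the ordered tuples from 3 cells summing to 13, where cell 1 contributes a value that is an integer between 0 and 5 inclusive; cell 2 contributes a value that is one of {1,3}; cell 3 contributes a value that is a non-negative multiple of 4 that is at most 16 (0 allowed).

3

The generating function for the choices is (1 + y + y^2 + y^3 + y^4 + y^5)·(y + y^3)·(1 + y^4 + y^8 + y^12 + y^16); the count is [y^13].
(1 + y + y^2 + y^3 + y^4 + y^5) has coefficients 1,1,1,1,1,1 for degrees 0…5.
(y + y^3) has coefficients 0,1,0,1,0,0,0,0,0,0,0,0,0,0 for degrees 0…13.
Finally multiplying by (1 + y^4 + y^8 + y^12 + y^16), the product of all factors after the first has coefficients 0,1,0,1,0,1,0,1,0,1,0,1,0,1 for degrees 0…13.
[y^13] = 1·1 + 1·0 + 1·1 + 1·0 + 1·1 + 1·0 = 3.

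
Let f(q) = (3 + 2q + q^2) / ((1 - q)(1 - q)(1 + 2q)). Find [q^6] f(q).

The denominator gives the recurrence a_n = 3a_(n−2) − 2a_(n−3) for n ≥ 3; the numerator fixes a_0 = 3, a_1 = 2, a_2 = 10.
Iterating: 3, 2, 10, 0, 26, -20, 78, so a_6 = 78.

78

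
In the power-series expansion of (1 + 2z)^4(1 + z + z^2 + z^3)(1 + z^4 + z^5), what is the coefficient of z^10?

120

(1 + 2z)^4 has coefficients 1,8,24,32,16 for degrees 0…4.
(1 + z + z^2 + z^3) has coefficients 1,1,1,1,0,0,0,0,0,0,0 for degrees 0…10.
Finally multiplying by (1 + z^4 + z^5), the product of all factors after the first has coefficients 1,1,1,1,1,2,2,2,1,0,0 for degrees 0…10.
[z^10] = 1·0 + 8·0 + 24·1 + 32·2 + 16·2 = 120.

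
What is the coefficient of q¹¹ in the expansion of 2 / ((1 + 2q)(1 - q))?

Partial fractions give a closed form: a_n = (4/3)·(-2)^n + (2/3)·1^n.
At n = 11: a_11 = -2730.

-2730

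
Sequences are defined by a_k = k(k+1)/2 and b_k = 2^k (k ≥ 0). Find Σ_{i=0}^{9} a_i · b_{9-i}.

The convolution is the x^9 coefficient of A(x)B(x).
Σ = 0·512 + 1·256 + 3·128 + 6·64 + 10·32 + 15·16 + 21·8 + 28·4 + 36·2 + 45·1 = 1981.

1981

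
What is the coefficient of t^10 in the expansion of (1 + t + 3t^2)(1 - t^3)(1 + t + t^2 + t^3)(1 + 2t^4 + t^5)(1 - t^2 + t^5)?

-14

(1 + t + 3t^2) has coefficients 1,1,3 for degrees 0…2.
(1 - t^3) has coefficients 1,0,0,-1,0,0,0,0,0,0,0 for degrees 0…10.
Multiplying by (1 + t + t^2 + t^3) gives running coefficients 1,1,1,0,-1,-1,-1,0,0,0,0 for degrees 0…10.
Multiplying by (1 + 2t^4 + t^5) gives running coefficients 1,1,1,0,1,2,2,1,-2,-3,-3 for degrees 0…10.
Finally multiplying by (1 - t^2 + t^5), the product of all factors after the first has coefficients 1,1,0,-1,0,3,2,0,-4,-3,1 for degrees 0…10.
[t^10] = 1·1 + 1·(-3) + 3·(-4) = -14.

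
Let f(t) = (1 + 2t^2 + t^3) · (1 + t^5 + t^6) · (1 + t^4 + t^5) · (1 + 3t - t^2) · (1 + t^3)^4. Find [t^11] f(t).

99

(1 + 2t^2 + t^3) has coefficients 1,0,2,1 for degrees 0…3.
(1 + t^5 + t^6) has coefficients 1,0,0,0,0,1,1,0,0,0,0,0 for degrees 0…11.
Multiplying by (1 + t^4 + t^5) gives running coefficients 1,0,0,0,1,2,1,0,0,1,2,1 for degrees 0…11.
Multiplying by (1 + 3t - t^2) gives running coefficients 1,3,-1,0,1,5,6,1,-1,1,5,6 for degrees 0…11.
Finally multiplying by (1 + t^3)^4, the product of all factors after the first has coefficients 1,3,-1,4,13,1,12,23,13,29,27,28 for degrees 0…11.
[t^11] = 1·28 + 2·29 + 1·13 = 99.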